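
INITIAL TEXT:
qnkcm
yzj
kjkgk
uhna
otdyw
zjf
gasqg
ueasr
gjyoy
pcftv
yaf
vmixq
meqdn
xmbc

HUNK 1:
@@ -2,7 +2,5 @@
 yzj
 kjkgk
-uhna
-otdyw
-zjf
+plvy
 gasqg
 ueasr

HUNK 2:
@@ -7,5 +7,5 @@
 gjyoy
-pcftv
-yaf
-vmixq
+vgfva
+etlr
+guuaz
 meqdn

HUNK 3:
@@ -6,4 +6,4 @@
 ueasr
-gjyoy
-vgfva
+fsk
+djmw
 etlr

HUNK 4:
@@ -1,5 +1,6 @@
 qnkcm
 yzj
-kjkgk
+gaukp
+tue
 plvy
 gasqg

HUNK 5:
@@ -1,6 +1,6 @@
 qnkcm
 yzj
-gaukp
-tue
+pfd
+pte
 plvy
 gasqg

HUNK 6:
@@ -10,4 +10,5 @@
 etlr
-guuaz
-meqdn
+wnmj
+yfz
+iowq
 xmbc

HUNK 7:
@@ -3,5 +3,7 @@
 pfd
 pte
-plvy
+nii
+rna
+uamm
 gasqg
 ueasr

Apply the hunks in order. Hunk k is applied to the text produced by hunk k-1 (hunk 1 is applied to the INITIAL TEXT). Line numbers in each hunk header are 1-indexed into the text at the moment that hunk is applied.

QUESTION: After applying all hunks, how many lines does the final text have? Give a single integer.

Hunk 1: at line 2 remove [uhna,otdyw,zjf] add [plvy] -> 12 lines: qnkcm yzj kjkgk plvy gasqg ueasr gjyoy pcftv yaf vmixq meqdn xmbc
Hunk 2: at line 7 remove [pcftv,yaf,vmixq] add [vgfva,etlr,guuaz] -> 12 lines: qnkcm yzj kjkgk plvy gasqg ueasr gjyoy vgfva etlr guuaz meqdn xmbc
Hunk 3: at line 6 remove [gjyoy,vgfva] add [fsk,djmw] -> 12 lines: qnkcm yzj kjkgk plvy gasqg ueasr fsk djmw etlr guuaz meqdn xmbc
Hunk 4: at line 1 remove [kjkgk] add [gaukp,tue] -> 13 lines: qnkcm yzj gaukp tue plvy gasqg ueasr fsk djmw etlr guuaz meqdn xmbc
Hunk 5: at line 1 remove [gaukp,tue] add [pfd,pte] -> 13 lines: qnkcm yzj pfd pte plvy gasqg ueasr fsk djmw etlr guuaz meqdn xmbc
Hunk 6: at line 10 remove [guuaz,meqdn] add [wnmj,yfz,iowq] -> 14 lines: qnkcm yzj pfd pte plvy gasqg ueasr fsk djmw etlr wnmj yfz iowq xmbc
Hunk 7: at line 3 remove [plvy] add [nii,rna,uamm] -> 16 lines: qnkcm yzj pfd pte nii rna uamm gasqg ueasr fsk djmw etlr wnmj yfz iowq xmbc
Final line count: 16

Answer: 16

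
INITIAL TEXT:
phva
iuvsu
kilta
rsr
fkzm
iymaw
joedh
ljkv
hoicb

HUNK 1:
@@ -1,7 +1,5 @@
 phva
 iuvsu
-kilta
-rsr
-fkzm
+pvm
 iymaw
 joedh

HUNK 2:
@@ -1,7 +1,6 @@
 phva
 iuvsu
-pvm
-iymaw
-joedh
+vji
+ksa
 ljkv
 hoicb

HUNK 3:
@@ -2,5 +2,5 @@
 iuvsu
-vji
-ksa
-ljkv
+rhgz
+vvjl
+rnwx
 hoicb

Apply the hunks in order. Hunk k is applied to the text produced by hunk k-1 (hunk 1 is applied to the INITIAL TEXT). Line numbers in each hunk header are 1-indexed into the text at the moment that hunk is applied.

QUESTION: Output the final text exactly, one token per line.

Hunk 1: at line 1 remove [kilta,rsr,fkzm] add [pvm] -> 7 lines: phva iuvsu pvm iymaw joedh ljkv hoicb
Hunk 2: at line 1 remove [pvm,iymaw,joedh] add [vji,ksa] -> 6 lines: phva iuvsu vji ksa ljkv hoicb
Hunk 3: at line 2 remove [vji,ksa,ljkv] add [rhgz,vvjl,rnwx] -> 6 lines: phva iuvsu rhgz vvjl rnwx hoicb

Answer: phva
iuvsu
rhgz
vvjl
rnwx
hoicb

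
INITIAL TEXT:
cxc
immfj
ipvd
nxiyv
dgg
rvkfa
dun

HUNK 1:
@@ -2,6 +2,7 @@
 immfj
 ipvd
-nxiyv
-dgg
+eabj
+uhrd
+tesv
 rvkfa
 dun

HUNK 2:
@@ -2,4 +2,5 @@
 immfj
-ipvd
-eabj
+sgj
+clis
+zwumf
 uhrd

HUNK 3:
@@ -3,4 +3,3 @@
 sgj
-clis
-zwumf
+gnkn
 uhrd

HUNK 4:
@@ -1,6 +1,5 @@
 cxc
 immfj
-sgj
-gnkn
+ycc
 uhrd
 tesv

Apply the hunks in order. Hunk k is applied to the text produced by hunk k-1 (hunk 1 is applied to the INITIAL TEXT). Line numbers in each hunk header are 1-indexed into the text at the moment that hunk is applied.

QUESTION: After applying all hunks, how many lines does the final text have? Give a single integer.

Hunk 1: at line 2 remove [nxiyv,dgg] add [eabj,uhrd,tesv] -> 8 lines: cxc immfj ipvd eabj uhrd tesv rvkfa dun
Hunk 2: at line 2 remove [ipvd,eabj] add [sgj,clis,zwumf] -> 9 lines: cxc immfj sgj clis zwumf uhrd tesv rvkfa dun
Hunk 3: at line 3 remove [clis,zwumf] add [gnkn] -> 8 lines: cxc immfj sgj gnkn uhrd tesv rvkfa dun
Hunk 4: at line 1 remove [sgj,gnkn] add [ycc] -> 7 lines: cxc immfj ycc uhrd tesv rvkfa dun
Final line count: 7

Answer: 7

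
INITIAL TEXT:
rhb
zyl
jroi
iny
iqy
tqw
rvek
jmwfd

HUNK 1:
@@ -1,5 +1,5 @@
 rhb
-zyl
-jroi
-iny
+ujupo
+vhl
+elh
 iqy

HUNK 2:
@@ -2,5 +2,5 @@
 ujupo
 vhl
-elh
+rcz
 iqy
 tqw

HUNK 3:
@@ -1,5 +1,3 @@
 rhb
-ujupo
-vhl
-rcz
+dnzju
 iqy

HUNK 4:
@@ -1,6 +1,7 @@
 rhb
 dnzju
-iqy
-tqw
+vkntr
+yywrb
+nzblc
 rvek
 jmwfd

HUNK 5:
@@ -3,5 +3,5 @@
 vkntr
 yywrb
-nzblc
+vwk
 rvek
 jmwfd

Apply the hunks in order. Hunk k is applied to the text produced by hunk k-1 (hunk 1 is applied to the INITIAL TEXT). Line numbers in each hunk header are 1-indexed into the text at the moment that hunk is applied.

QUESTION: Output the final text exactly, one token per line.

Answer: rhb
dnzju
vkntr
yywrb
vwk
rvek
jmwfd

Derivation:
Hunk 1: at line 1 remove [zyl,jroi,iny] add [ujupo,vhl,elh] -> 8 lines: rhb ujupo vhl elh iqy tqw rvek jmwfd
Hunk 2: at line 2 remove [elh] add [rcz] -> 8 lines: rhb ujupo vhl rcz iqy tqw rvek jmwfd
Hunk 3: at line 1 remove [ujupo,vhl,rcz] add [dnzju] -> 6 lines: rhb dnzju iqy tqw rvek jmwfd
Hunk 4: at line 1 remove [iqy,tqw] add [vkntr,yywrb,nzblc] -> 7 lines: rhb dnzju vkntr yywrb nzblc rvek jmwfd
Hunk 5: at line 3 remove [nzblc] add [vwk] -> 7 lines: rhb dnzju vkntr yywrb vwk rvek jmwfd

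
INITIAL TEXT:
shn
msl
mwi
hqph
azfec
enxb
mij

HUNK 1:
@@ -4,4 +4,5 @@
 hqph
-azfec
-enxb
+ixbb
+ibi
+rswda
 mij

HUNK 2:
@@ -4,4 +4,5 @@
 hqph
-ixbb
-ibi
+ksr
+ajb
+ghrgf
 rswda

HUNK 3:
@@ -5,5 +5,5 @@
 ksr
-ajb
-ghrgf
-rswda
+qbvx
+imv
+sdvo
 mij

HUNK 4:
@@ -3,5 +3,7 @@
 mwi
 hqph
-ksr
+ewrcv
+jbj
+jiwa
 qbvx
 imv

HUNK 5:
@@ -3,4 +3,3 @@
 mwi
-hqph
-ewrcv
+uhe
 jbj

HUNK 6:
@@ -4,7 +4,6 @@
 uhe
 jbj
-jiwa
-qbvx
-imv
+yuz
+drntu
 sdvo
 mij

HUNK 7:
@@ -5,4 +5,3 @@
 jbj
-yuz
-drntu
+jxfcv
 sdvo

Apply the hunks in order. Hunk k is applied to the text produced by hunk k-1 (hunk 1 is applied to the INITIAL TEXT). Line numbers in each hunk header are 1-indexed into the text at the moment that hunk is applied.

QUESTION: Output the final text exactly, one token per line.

Hunk 1: at line 4 remove [azfec,enxb] add [ixbb,ibi,rswda] -> 8 lines: shn msl mwi hqph ixbb ibi rswda mij
Hunk 2: at line 4 remove [ixbb,ibi] add [ksr,ajb,ghrgf] -> 9 lines: shn msl mwi hqph ksr ajb ghrgf rswda mij
Hunk 3: at line 5 remove [ajb,ghrgf,rswda] add [qbvx,imv,sdvo] -> 9 lines: shn msl mwi hqph ksr qbvx imv sdvo mij
Hunk 4: at line 3 remove [ksr] add [ewrcv,jbj,jiwa] -> 11 lines: shn msl mwi hqph ewrcv jbj jiwa qbvx imv sdvo mij
Hunk 5: at line 3 remove [hqph,ewrcv] add [uhe] -> 10 lines: shn msl mwi uhe jbj jiwa qbvx imv sdvo mij
Hunk 6: at line 4 remove [jiwa,qbvx,imv] add [yuz,drntu] -> 9 lines: shn msl mwi uhe jbj yuz drntu sdvo mij
Hunk 7: at line 5 remove [yuz,drntu] add [jxfcv] -> 8 lines: shn msl mwi uhe jbj jxfcv sdvo mij

Answer: shn
msl
mwi
uhe
jbj
jxfcv
sdvo
mij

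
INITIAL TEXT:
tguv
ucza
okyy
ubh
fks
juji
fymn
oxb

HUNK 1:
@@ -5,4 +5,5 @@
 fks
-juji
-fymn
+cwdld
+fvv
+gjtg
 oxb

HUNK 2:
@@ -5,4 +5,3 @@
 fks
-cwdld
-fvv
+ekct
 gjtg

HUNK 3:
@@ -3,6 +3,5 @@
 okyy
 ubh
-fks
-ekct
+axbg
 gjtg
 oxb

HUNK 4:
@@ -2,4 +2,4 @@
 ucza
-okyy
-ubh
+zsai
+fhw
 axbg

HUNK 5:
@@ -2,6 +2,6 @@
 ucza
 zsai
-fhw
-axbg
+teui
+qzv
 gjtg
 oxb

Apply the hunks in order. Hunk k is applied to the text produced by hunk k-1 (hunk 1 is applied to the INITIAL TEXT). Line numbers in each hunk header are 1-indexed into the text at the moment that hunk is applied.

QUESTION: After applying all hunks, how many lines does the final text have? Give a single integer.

Hunk 1: at line 5 remove [juji,fymn] add [cwdld,fvv,gjtg] -> 9 lines: tguv ucza okyy ubh fks cwdld fvv gjtg oxb
Hunk 2: at line 5 remove [cwdld,fvv] add [ekct] -> 8 lines: tguv ucza okyy ubh fks ekct gjtg oxb
Hunk 3: at line 3 remove [fks,ekct] add [axbg] -> 7 lines: tguv ucza okyy ubh axbg gjtg oxb
Hunk 4: at line 2 remove [okyy,ubh] add [zsai,fhw] -> 7 lines: tguv ucza zsai fhw axbg gjtg oxb
Hunk 5: at line 2 remove [fhw,axbg] add [teui,qzv] -> 7 lines: tguv ucza zsai teui qzv gjtg oxb
Final line count: 7

Answer: 7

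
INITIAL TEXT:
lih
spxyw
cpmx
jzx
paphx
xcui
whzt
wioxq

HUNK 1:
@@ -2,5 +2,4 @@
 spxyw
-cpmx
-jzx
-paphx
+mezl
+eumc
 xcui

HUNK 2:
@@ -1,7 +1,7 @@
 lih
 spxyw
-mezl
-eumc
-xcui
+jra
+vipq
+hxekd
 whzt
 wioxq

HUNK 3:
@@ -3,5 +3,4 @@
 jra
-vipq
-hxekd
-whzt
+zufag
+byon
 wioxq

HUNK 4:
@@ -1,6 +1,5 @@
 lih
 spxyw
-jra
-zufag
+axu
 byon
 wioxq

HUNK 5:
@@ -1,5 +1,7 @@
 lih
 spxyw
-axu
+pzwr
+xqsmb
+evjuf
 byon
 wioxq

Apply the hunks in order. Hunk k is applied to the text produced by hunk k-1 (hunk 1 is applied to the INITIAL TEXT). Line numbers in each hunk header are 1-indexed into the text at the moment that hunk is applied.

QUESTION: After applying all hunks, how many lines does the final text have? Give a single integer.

Answer: 7

Derivation:
Hunk 1: at line 2 remove [cpmx,jzx,paphx] add [mezl,eumc] -> 7 lines: lih spxyw mezl eumc xcui whzt wioxq
Hunk 2: at line 1 remove [mezl,eumc,xcui] add [jra,vipq,hxekd] -> 7 lines: lih spxyw jra vipq hxekd whzt wioxq
Hunk 3: at line 3 remove [vipq,hxekd,whzt] add [zufag,byon] -> 6 lines: lih spxyw jra zufag byon wioxq
Hunk 4: at line 1 remove [jra,zufag] add [axu] -> 5 lines: lih spxyw axu byon wioxq
Hunk 5: at line 1 remove [axu] add [pzwr,xqsmb,evjuf] -> 7 lines: lih spxyw pzwr xqsmb evjuf byon wioxq
Final line count: 7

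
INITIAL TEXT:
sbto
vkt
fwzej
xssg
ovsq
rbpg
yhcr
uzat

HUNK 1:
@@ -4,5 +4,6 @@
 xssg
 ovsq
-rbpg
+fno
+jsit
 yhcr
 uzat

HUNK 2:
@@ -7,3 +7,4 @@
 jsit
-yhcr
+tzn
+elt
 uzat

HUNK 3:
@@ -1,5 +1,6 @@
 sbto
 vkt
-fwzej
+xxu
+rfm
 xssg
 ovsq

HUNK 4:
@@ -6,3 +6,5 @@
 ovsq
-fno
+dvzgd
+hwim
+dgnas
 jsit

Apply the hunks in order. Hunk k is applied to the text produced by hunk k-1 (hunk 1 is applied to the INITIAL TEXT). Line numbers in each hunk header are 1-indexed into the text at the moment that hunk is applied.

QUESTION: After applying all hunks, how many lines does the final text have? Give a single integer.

Answer: 13

Derivation:
Hunk 1: at line 4 remove [rbpg] add [fno,jsit] -> 9 lines: sbto vkt fwzej xssg ovsq fno jsit yhcr uzat
Hunk 2: at line 7 remove [yhcr] add [tzn,elt] -> 10 lines: sbto vkt fwzej xssg ovsq fno jsit tzn elt uzat
Hunk 3: at line 1 remove [fwzej] add [xxu,rfm] -> 11 lines: sbto vkt xxu rfm xssg ovsq fno jsit tzn elt uzat
Hunk 4: at line 6 remove [fno] add [dvzgd,hwim,dgnas] -> 13 lines: sbto vkt xxu rfm xssg ovsq dvzgd hwim dgnas jsit tzn elt uzat
Final line count: 13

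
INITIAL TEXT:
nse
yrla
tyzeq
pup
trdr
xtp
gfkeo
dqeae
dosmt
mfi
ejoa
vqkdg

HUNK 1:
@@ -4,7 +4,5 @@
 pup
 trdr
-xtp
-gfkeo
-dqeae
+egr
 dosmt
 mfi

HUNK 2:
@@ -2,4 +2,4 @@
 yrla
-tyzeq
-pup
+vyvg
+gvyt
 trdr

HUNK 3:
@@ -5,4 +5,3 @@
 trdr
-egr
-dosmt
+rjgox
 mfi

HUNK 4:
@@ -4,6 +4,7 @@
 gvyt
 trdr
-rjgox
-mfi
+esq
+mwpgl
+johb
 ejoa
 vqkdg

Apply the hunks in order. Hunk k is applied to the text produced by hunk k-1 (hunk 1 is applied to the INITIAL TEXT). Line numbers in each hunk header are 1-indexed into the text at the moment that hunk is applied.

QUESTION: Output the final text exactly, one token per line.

Hunk 1: at line 4 remove [xtp,gfkeo,dqeae] add [egr] -> 10 lines: nse yrla tyzeq pup trdr egr dosmt mfi ejoa vqkdg
Hunk 2: at line 2 remove [tyzeq,pup] add [vyvg,gvyt] -> 10 lines: nse yrla vyvg gvyt trdr egr dosmt mfi ejoa vqkdg
Hunk 3: at line 5 remove [egr,dosmt] add [rjgox] -> 9 lines: nse yrla vyvg gvyt trdr rjgox mfi ejoa vqkdg
Hunk 4: at line 4 remove [rjgox,mfi] add [esq,mwpgl,johb] -> 10 lines: nse yrla vyvg gvyt trdr esq mwpgl johb ejoa vqkdg

Answer: nse
yrla
vyvg
gvyt
trdr
esq
mwpgl
johb
ejoa
vqkdg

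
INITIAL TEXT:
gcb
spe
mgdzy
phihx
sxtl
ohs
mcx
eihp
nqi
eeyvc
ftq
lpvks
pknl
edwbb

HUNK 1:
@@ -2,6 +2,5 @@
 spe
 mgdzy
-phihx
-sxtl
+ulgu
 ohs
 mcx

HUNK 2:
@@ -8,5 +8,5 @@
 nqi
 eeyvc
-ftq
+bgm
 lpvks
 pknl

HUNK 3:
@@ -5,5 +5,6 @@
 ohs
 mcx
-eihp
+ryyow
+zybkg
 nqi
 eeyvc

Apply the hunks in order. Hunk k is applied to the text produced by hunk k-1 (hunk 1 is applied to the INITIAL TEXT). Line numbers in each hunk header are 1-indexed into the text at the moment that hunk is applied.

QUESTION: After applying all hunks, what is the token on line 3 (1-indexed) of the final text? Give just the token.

Hunk 1: at line 2 remove [phihx,sxtl] add [ulgu] -> 13 lines: gcb spe mgdzy ulgu ohs mcx eihp nqi eeyvc ftq lpvks pknl edwbb
Hunk 2: at line 8 remove [ftq] add [bgm] -> 13 lines: gcb spe mgdzy ulgu ohs mcx eihp nqi eeyvc bgm lpvks pknl edwbb
Hunk 3: at line 5 remove [eihp] add [ryyow,zybkg] -> 14 lines: gcb spe mgdzy ulgu ohs mcx ryyow zybkg nqi eeyvc bgm lpvks pknl edwbb
Final line 3: mgdzy

Answer: mgdzy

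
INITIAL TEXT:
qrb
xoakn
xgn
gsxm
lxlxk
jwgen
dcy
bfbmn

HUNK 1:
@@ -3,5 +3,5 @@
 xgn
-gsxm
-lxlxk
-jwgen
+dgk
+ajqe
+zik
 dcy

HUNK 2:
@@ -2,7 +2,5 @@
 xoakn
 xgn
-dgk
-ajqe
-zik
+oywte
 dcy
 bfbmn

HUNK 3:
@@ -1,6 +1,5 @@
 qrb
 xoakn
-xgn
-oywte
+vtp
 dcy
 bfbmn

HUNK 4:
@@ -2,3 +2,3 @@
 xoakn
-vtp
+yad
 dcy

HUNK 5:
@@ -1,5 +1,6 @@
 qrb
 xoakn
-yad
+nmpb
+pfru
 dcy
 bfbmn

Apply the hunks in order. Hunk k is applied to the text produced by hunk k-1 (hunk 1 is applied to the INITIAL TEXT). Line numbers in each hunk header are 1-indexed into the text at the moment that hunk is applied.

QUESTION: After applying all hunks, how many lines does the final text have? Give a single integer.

Answer: 6

Derivation:
Hunk 1: at line 3 remove [gsxm,lxlxk,jwgen] add [dgk,ajqe,zik] -> 8 lines: qrb xoakn xgn dgk ajqe zik dcy bfbmn
Hunk 2: at line 2 remove [dgk,ajqe,zik] add [oywte] -> 6 lines: qrb xoakn xgn oywte dcy bfbmn
Hunk 3: at line 1 remove [xgn,oywte] add [vtp] -> 5 lines: qrb xoakn vtp dcy bfbmn
Hunk 4: at line 2 remove [vtp] add [yad] -> 5 lines: qrb xoakn yad dcy bfbmn
Hunk 5: at line 1 remove [yad] add [nmpb,pfru] -> 6 lines: qrb xoakn nmpb pfru dcy bfbmn
Final line count: 6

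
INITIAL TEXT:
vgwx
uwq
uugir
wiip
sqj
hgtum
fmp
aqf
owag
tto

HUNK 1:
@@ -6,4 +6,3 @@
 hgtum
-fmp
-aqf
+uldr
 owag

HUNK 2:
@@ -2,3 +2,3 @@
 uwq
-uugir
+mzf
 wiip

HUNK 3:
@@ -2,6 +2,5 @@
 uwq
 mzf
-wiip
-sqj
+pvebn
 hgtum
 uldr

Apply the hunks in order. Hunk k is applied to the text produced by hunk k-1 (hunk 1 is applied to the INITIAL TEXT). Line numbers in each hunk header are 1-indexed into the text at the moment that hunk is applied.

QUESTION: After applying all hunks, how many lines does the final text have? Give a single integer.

Hunk 1: at line 6 remove [fmp,aqf] add [uldr] -> 9 lines: vgwx uwq uugir wiip sqj hgtum uldr owag tto
Hunk 2: at line 2 remove [uugir] add [mzf] -> 9 lines: vgwx uwq mzf wiip sqj hgtum uldr owag tto
Hunk 3: at line 2 remove [wiip,sqj] add [pvebn] -> 8 lines: vgwx uwq mzf pvebn hgtum uldr owag tto
Final line count: 8

Answer: 8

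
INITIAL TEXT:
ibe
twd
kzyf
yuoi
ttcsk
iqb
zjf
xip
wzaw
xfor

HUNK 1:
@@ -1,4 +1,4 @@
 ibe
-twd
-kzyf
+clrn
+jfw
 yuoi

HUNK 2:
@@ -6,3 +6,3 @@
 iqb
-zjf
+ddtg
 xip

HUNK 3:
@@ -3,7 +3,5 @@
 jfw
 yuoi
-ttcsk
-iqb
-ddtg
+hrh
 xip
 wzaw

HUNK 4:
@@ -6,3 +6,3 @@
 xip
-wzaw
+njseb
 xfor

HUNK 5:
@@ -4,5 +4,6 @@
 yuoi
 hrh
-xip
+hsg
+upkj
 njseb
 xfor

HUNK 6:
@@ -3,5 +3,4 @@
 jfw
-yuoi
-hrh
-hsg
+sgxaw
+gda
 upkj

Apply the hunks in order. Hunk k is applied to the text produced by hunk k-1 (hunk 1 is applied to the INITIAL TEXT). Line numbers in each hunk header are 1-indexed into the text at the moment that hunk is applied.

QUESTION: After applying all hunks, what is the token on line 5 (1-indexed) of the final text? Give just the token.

Hunk 1: at line 1 remove [twd,kzyf] add [clrn,jfw] -> 10 lines: ibe clrn jfw yuoi ttcsk iqb zjf xip wzaw xfor
Hunk 2: at line 6 remove [zjf] add [ddtg] -> 10 lines: ibe clrn jfw yuoi ttcsk iqb ddtg xip wzaw xfor
Hunk 3: at line 3 remove [ttcsk,iqb,ddtg] add [hrh] -> 8 lines: ibe clrn jfw yuoi hrh xip wzaw xfor
Hunk 4: at line 6 remove [wzaw] add [njseb] -> 8 lines: ibe clrn jfw yuoi hrh xip njseb xfor
Hunk 5: at line 4 remove [xip] add [hsg,upkj] -> 9 lines: ibe clrn jfw yuoi hrh hsg upkj njseb xfor
Hunk 6: at line 3 remove [yuoi,hrh,hsg] add [sgxaw,gda] -> 8 lines: ibe clrn jfw sgxaw gda upkj njseb xfor
Final line 5: gda

Answer: gda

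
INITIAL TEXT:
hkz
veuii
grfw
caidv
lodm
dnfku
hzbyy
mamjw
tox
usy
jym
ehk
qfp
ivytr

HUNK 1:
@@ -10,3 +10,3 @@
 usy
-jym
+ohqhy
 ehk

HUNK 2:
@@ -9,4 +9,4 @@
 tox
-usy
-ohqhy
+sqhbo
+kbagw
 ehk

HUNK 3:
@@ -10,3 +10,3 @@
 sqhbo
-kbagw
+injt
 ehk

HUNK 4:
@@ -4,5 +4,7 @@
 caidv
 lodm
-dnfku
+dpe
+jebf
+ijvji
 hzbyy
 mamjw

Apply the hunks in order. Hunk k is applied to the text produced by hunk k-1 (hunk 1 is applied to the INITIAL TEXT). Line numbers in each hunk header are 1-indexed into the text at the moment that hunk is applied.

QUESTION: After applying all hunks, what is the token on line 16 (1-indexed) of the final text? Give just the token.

Answer: ivytr

Derivation:
Hunk 1: at line 10 remove [jym] add [ohqhy] -> 14 lines: hkz veuii grfw caidv lodm dnfku hzbyy mamjw tox usy ohqhy ehk qfp ivytr
Hunk 2: at line 9 remove [usy,ohqhy] add [sqhbo,kbagw] -> 14 lines: hkz veuii grfw caidv lodm dnfku hzbyy mamjw tox sqhbo kbagw ehk qfp ivytr
Hunk 3: at line 10 remove [kbagw] add [injt] -> 14 lines: hkz veuii grfw caidv lodm dnfku hzbyy mamjw tox sqhbo injt ehk qfp ivytr
Hunk 4: at line 4 remove [dnfku] add [dpe,jebf,ijvji] -> 16 lines: hkz veuii grfw caidv lodm dpe jebf ijvji hzbyy mamjw tox sqhbo injt ehk qfp ivytr
Final line 16: ivytr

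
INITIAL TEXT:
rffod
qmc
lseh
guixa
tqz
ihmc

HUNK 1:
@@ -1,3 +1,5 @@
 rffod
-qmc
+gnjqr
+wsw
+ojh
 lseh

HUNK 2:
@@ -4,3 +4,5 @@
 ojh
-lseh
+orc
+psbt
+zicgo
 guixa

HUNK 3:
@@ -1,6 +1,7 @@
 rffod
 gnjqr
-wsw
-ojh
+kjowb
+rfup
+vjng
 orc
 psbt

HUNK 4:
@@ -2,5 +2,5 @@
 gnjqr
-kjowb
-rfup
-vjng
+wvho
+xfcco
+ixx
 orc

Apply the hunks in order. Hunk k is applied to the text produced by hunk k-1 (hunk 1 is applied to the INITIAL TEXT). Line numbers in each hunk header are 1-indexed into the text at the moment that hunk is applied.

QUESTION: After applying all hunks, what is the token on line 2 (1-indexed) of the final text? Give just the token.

Hunk 1: at line 1 remove [qmc] add [gnjqr,wsw,ojh] -> 8 lines: rffod gnjqr wsw ojh lseh guixa tqz ihmc
Hunk 2: at line 4 remove [lseh] add [orc,psbt,zicgo] -> 10 lines: rffod gnjqr wsw ojh orc psbt zicgo guixa tqz ihmc
Hunk 3: at line 1 remove [wsw,ojh] add [kjowb,rfup,vjng] -> 11 lines: rffod gnjqr kjowb rfup vjng orc psbt zicgo guixa tqz ihmc
Hunk 4: at line 2 remove [kjowb,rfup,vjng] add [wvho,xfcco,ixx] -> 11 lines: rffod gnjqr wvho xfcco ixx orc psbt zicgo guixa tqz ihmc
Final line 2: gnjqr

Answer: gnjqr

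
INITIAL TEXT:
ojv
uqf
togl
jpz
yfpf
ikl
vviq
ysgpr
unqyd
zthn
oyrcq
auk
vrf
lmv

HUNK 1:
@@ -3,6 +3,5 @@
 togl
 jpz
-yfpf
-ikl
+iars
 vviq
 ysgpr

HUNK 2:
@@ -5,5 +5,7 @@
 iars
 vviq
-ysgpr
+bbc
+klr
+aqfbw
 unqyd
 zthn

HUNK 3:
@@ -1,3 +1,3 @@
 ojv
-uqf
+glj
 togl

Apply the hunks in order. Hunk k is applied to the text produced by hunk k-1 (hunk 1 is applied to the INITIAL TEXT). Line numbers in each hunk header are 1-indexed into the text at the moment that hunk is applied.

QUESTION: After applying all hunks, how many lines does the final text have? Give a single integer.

Hunk 1: at line 3 remove [yfpf,ikl] add [iars] -> 13 lines: ojv uqf togl jpz iars vviq ysgpr unqyd zthn oyrcq auk vrf lmv
Hunk 2: at line 5 remove [ysgpr] add [bbc,klr,aqfbw] -> 15 lines: ojv uqf togl jpz iars vviq bbc klr aqfbw unqyd zthn oyrcq auk vrf lmv
Hunk 3: at line 1 remove [uqf] add [glj] -> 15 lines: ojv glj togl jpz iars vviq bbc klr aqfbw unqyd zthn oyrcq auk vrf lmv
Final line count: 15

Answer: 15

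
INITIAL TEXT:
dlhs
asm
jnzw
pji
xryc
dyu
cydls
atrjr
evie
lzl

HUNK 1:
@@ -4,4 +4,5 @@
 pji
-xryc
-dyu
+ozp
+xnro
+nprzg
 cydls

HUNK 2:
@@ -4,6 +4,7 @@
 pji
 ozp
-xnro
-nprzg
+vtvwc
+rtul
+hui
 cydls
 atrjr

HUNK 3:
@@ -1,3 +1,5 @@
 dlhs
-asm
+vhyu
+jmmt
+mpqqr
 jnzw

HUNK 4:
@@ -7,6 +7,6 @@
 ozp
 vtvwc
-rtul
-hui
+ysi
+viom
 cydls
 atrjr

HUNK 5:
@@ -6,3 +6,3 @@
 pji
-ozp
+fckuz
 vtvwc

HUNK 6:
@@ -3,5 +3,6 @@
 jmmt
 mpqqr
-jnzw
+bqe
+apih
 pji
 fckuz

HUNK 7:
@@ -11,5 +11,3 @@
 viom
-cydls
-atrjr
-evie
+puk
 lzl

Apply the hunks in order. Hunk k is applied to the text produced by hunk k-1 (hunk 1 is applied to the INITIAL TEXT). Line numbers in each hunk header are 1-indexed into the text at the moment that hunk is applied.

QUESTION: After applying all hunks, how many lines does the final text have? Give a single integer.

Answer: 13

Derivation:
Hunk 1: at line 4 remove [xryc,dyu] add [ozp,xnro,nprzg] -> 11 lines: dlhs asm jnzw pji ozp xnro nprzg cydls atrjr evie lzl
Hunk 2: at line 4 remove [xnro,nprzg] add [vtvwc,rtul,hui] -> 12 lines: dlhs asm jnzw pji ozp vtvwc rtul hui cydls atrjr evie lzl
Hunk 3: at line 1 remove [asm] add [vhyu,jmmt,mpqqr] -> 14 lines: dlhs vhyu jmmt mpqqr jnzw pji ozp vtvwc rtul hui cydls atrjr evie lzl
Hunk 4: at line 7 remove [rtul,hui] add [ysi,viom] -> 14 lines: dlhs vhyu jmmt mpqqr jnzw pji ozp vtvwc ysi viom cydls atrjr evie lzl
Hunk 5: at line 6 remove [ozp] add [fckuz] -> 14 lines: dlhs vhyu jmmt mpqqr jnzw pji fckuz vtvwc ysi viom cydls atrjr evie lzl
Hunk 6: at line 3 remove [jnzw] add [bqe,apih] -> 15 lines: dlhs vhyu jmmt mpqqr bqe apih pji fckuz vtvwc ysi viom cydls atrjr evie lzl
Hunk 7: at line 11 remove [cydls,atrjr,evie] add [puk] -> 13 lines: dlhs vhyu jmmt mpqqr bqe apih pji fckuz vtvwc ysi viom puk lzl
Final line count: 13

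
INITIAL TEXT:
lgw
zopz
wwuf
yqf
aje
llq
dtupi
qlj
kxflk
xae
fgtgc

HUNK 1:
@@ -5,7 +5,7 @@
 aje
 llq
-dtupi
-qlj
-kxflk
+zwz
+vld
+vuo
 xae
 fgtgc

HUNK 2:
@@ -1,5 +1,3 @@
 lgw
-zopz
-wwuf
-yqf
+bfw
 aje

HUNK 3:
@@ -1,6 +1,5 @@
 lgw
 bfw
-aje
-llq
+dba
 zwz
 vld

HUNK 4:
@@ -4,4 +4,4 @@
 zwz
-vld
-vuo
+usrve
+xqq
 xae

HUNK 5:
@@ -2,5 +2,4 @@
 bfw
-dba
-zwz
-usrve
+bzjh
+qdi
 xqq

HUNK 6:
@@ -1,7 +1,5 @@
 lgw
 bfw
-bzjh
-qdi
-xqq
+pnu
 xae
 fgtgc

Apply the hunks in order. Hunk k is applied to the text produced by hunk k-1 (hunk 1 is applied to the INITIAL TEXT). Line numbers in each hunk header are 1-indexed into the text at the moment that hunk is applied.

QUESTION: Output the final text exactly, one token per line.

Answer: lgw
bfw
pnu
xae
fgtgc

Derivation:
Hunk 1: at line 5 remove [dtupi,qlj,kxflk] add [zwz,vld,vuo] -> 11 lines: lgw zopz wwuf yqf aje llq zwz vld vuo xae fgtgc
Hunk 2: at line 1 remove [zopz,wwuf,yqf] add [bfw] -> 9 lines: lgw bfw aje llq zwz vld vuo xae fgtgc
Hunk 3: at line 1 remove [aje,llq] add [dba] -> 8 lines: lgw bfw dba zwz vld vuo xae fgtgc
Hunk 4: at line 4 remove [vld,vuo] add [usrve,xqq] -> 8 lines: lgw bfw dba zwz usrve xqq xae fgtgc
Hunk 5: at line 2 remove [dba,zwz,usrve] add [bzjh,qdi] -> 7 lines: lgw bfw bzjh qdi xqq xae fgtgc
Hunk 6: at line 1 remove [bzjh,qdi,xqq] add [pnu] -> 5 lines: lgw bfw pnu xae fgtgc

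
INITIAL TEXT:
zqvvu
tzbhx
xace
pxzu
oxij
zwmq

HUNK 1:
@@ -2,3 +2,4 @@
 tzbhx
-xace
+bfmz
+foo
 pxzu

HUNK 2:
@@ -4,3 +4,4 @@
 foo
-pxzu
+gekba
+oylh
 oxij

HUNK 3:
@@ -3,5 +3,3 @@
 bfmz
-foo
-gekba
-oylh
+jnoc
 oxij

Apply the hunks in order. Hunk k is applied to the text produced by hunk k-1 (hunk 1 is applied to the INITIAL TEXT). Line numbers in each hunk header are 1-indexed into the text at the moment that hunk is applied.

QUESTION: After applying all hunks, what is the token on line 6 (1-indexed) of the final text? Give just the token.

Hunk 1: at line 2 remove [xace] add [bfmz,foo] -> 7 lines: zqvvu tzbhx bfmz foo pxzu oxij zwmq
Hunk 2: at line 4 remove [pxzu] add [gekba,oylh] -> 8 lines: zqvvu tzbhx bfmz foo gekba oylh oxij zwmq
Hunk 3: at line 3 remove [foo,gekba,oylh] add [jnoc] -> 6 lines: zqvvu tzbhx bfmz jnoc oxij zwmq
Final line 6: zwmq

Answer: zwmq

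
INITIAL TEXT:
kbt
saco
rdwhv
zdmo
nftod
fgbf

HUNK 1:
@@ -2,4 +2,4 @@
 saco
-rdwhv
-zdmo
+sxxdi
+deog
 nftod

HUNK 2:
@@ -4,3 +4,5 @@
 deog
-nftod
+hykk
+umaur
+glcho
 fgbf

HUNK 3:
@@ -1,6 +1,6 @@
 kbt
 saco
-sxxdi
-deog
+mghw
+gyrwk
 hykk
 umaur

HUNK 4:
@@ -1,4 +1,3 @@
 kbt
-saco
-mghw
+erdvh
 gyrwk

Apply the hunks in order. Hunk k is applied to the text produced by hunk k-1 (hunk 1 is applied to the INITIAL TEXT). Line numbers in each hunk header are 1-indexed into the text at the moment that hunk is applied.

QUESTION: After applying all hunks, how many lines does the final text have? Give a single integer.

Answer: 7

Derivation:
Hunk 1: at line 2 remove [rdwhv,zdmo] add [sxxdi,deog] -> 6 lines: kbt saco sxxdi deog nftod fgbf
Hunk 2: at line 4 remove [nftod] add [hykk,umaur,glcho] -> 8 lines: kbt saco sxxdi deog hykk umaur glcho fgbf
Hunk 3: at line 1 remove [sxxdi,deog] add [mghw,gyrwk] -> 8 lines: kbt saco mghw gyrwk hykk umaur glcho fgbf
Hunk 4: at line 1 remove [saco,mghw] add [erdvh] -> 7 lines: kbt erdvh gyrwk hykk umaur glcho fgbf
Final line count: 7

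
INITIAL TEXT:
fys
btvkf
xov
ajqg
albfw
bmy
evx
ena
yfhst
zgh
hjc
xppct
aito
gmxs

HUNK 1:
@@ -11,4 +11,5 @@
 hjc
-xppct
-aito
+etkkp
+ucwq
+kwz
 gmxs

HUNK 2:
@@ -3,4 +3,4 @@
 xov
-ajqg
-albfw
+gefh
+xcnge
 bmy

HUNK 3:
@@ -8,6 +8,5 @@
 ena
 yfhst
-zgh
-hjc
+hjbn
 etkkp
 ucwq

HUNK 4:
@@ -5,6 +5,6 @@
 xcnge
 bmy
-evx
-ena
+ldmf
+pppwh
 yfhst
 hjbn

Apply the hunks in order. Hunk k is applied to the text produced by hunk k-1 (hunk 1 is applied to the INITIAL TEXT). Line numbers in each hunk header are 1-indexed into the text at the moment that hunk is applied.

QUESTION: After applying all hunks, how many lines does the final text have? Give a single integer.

Hunk 1: at line 11 remove [xppct,aito] add [etkkp,ucwq,kwz] -> 15 lines: fys btvkf xov ajqg albfw bmy evx ena yfhst zgh hjc etkkp ucwq kwz gmxs
Hunk 2: at line 3 remove [ajqg,albfw] add [gefh,xcnge] -> 15 lines: fys btvkf xov gefh xcnge bmy evx ena yfhst zgh hjc etkkp ucwq kwz gmxs
Hunk 3: at line 8 remove [zgh,hjc] add [hjbn] -> 14 lines: fys btvkf xov gefh xcnge bmy evx ena yfhst hjbn etkkp ucwq kwz gmxs
Hunk 4: at line 5 remove [evx,ena] add [ldmf,pppwh] -> 14 lines: fys btvkf xov gefh xcnge bmy ldmf pppwh yfhst hjbn etkkp ucwq kwz gmxs
Final line count: 14

Answer: 14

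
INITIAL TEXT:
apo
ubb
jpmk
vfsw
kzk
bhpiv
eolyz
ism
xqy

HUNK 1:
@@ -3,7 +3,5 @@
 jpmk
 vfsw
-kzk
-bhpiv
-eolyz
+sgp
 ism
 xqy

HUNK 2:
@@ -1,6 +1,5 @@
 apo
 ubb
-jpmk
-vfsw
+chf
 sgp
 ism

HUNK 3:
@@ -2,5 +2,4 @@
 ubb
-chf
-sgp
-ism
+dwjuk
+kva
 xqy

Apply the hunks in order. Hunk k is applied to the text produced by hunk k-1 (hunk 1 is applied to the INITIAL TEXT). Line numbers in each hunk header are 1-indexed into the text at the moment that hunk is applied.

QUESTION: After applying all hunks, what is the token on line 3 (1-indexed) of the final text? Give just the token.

Hunk 1: at line 3 remove [kzk,bhpiv,eolyz] add [sgp] -> 7 lines: apo ubb jpmk vfsw sgp ism xqy
Hunk 2: at line 1 remove [jpmk,vfsw] add [chf] -> 6 lines: apo ubb chf sgp ism xqy
Hunk 3: at line 2 remove [chf,sgp,ism] add [dwjuk,kva] -> 5 lines: apo ubb dwjuk kva xqy
Final line 3: dwjuk

Answer: dwjuk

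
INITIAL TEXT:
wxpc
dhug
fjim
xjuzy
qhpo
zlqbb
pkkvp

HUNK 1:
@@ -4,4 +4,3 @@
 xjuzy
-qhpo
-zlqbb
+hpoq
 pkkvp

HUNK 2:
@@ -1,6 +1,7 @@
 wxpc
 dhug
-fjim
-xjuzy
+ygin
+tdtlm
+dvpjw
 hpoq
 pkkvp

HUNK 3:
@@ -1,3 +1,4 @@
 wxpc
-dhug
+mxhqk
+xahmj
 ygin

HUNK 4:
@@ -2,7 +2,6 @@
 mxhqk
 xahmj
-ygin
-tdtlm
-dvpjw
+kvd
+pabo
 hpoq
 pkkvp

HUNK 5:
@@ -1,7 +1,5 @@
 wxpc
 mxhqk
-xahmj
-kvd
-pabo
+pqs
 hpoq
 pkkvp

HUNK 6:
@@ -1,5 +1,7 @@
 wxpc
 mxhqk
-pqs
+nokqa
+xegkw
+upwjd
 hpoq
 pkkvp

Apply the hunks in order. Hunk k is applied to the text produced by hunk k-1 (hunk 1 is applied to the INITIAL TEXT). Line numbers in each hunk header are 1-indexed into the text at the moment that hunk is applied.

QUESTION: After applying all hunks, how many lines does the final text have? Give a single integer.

Hunk 1: at line 4 remove [qhpo,zlqbb] add [hpoq] -> 6 lines: wxpc dhug fjim xjuzy hpoq pkkvp
Hunk 2: at line 1 remove [fjim,xjuzy] add [ygin,tdtlm,dvpjw] -> 7 lines: wxpc dhug ygin tdtlm dvpjw hpoq pkkvp
Hunk 3: at line 1 remove [dhug] add [mxhqk,xahmj] -> 8 lines: wxpc mxhqk xahmj ygin tdtlm dvpjw hpoq pkkvp
Hunk 4: at line 2 remove [ygin,tdtlm,dvpjw] add [kvd,pabo] -> 7 lines: wxpc mxhqk xahmj kvd pabo hpoq pkkvp
Hunk 5: at line 1 remove [xahmj,kvd,pabo] add [pqs] -> 5 lines: wxpc mxhqk pqs hpoq pkkvp
Hunk 6: at line 1 remove [pqs] add [nokqa,xegkw,upwjd] -> 7 lines: wxpc mxhqk nokqa xegkw upwjd hpoq pkkvp
Final line count: 7

Answer: 7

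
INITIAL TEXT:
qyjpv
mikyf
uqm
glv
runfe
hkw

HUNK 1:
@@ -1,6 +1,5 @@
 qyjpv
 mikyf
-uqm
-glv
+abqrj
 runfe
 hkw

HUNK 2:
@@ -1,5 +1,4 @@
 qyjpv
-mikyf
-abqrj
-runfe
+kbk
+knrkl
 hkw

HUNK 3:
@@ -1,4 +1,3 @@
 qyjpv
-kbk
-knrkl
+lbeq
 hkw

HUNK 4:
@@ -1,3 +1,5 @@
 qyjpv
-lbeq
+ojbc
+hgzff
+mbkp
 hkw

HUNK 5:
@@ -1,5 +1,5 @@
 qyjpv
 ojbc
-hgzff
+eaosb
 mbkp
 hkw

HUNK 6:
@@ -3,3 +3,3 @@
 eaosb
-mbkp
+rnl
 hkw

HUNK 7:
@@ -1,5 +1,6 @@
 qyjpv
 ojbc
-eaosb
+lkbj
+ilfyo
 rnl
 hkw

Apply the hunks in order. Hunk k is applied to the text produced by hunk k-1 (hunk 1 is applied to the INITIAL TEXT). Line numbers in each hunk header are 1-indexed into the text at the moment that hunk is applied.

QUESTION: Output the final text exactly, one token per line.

Answer: qyjpv
ojbc
lkbj
ilfyo
rnl
hkw

Derivation:
Hunk 1: at line 1 remove [uqm,glv] add [abqrj] -> 5 lines: qyjpv mikyf abqrj runfe hkw
Hunk 2: at line 1 remove [mikyf,abqrj,runfe] add [kbk,knrkl] -> 4 lines: qyjpv kbk knrkl hkw
Hunk 3: at line 1 remove [kbk,knrkl] add [lbeq] -> 3 lines: qyjpv lbeq hkw
Hunk 4: at line 1 remove [lbeq] add [ojbc,hgzff,mbkp] -> 5 lines: qyjpv ojbc hgzff mbkp hkw
Hunk 5: at line 1 remove [hgzff] add [eaosb] -> 5 lines: qyjpv ojbc eaosb mbkp hkw
Hunk 6: at line 3 remove [mbkp] add [rnl] -> 5 lines: qyjpv ojbc eaosb rnl hkw
Hunk 7: at line 1 remove [eaosb] add [lkbj,ilfyo] -> 6 lines: qyjpv ojbc lkbj ilfyo rnl hkw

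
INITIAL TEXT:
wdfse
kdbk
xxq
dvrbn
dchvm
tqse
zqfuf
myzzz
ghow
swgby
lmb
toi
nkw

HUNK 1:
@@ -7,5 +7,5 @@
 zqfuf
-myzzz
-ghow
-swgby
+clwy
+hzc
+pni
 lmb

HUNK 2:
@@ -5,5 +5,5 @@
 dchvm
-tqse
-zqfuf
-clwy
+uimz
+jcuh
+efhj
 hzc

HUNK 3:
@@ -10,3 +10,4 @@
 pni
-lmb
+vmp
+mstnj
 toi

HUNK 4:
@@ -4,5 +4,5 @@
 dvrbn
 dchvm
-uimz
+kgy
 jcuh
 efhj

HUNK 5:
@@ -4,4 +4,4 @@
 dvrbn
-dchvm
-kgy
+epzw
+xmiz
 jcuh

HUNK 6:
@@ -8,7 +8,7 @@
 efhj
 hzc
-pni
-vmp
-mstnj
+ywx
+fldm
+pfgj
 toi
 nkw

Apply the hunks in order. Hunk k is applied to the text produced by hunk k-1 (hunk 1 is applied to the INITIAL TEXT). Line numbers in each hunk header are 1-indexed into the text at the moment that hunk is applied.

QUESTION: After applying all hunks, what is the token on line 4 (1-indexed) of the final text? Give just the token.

Answer: dvrbn

Derivation:
Hunk 1: at line 7 remove [myzzz,ghow,swgby] add [clwy,hzc,pni] -> 13 lines: wdfse kdbk xxq dvrbn dchvm tqse zqfuf clwy hzc pni lmb toi nkw
Hunk 2: at line 5 remove [tqse,zqfuf,clwy] add [uimz,jcuh,efhj] -> 13 lines: wdfse kdbk xxq dvrbn dchvm uimz jcuh efhj hzc pni lmb toi nkw
Hunk 3: at line 10 remove [lmb] add [vmp,mstnj] -> 14 lines: wdfse kdbk xxq dvrbn dchvm uimz jcuh efhj hzc pni vmp mstnj toi nkw
Hunk 4: at line 4 remove [uimz] add [kgy] -> 14 lines: wdfse kdbk xxq dvrbn dchvm kgy jcuh efhj hzc pni vmp mstnj toi nkw
Hunk 5: at line 4 remove [dchvm,kgy] add [epzw,xmiz] -> 14 lines: wdfse kdbk xxq dvrbn epzw xmiz jcuh efhj hzc pni vmp mstnj toi nkw
Hunk 6: at line 8 remove [pni,vmp,mstnj] add [ywx,fldm,pfgj] -> 14 lines: wdfse kdbk xxq dvrbn epzw xmiz jcuh efhj hzc ywx fldm pfgj toi nkw
Final line 4: dvrbn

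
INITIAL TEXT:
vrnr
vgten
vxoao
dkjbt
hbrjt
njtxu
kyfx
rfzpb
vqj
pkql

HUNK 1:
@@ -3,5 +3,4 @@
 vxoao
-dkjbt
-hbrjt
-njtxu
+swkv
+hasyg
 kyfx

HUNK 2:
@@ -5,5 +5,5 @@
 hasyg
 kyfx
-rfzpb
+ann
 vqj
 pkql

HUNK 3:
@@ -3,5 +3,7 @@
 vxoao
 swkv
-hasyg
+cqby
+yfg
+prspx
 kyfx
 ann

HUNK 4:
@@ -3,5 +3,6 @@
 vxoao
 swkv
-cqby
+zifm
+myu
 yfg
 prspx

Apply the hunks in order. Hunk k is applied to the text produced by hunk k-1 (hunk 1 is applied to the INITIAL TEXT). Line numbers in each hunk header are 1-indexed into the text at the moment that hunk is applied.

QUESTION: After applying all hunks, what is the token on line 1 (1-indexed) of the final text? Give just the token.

Hunk 1: at line 3 remove [dkjbt,hbrjt,njtxu] add [swkv,hasyg] -> 9 lines: vrnr vgten vxoao swkv hasyg kyfx rfzpb vqj pkql
Hunk 2: at line 5 remove [rfzpb] add [ann] -> 9 lines: vrnr vgten vxoao swkv hasyg kyfx ann vqj pkql
Hunk 3: at line 3 remove [hasyg] add [cqby,yfg,prspx] -> 11 lines: vrnr vgten vxoao swkv cqby yfg prspx kyfx ann vqj pkql
Hunk 4: at line 3 remove [cqby] add [zifm,myu] -> 12 lines: vrnr vgten vxoao swkv zifm myu yfg prspx kyfx ann vqj pkql
Final line 1: vrnr

Answer: vrnr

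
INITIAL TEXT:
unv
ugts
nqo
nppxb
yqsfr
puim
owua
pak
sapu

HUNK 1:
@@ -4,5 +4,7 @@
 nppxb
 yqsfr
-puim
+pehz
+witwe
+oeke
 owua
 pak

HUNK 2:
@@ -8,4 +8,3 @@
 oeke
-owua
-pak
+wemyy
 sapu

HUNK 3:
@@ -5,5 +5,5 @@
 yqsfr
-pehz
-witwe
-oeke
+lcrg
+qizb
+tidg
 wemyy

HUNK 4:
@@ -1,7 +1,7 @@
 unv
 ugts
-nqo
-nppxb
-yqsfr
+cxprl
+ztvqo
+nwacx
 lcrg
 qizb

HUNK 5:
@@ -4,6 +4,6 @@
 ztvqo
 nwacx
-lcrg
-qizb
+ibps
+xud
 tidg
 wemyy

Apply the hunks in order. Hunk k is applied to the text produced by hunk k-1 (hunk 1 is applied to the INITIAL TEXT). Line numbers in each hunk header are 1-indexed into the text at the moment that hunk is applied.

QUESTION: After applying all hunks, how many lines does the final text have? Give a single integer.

Answer: 10

Derivation:
Hunk 1: at line 4 remove [puim] add [pehz,witwe,oeke] -> 11 lines: unv ugts nqo nppxb yqsfr pehz witwe oeke owua pak sapu
Hunk 2: at line 8 remove [owua,pak] add [wemyy] -> 10 lines: unv ugts nqo nppxb yqsfr pehz witwe oeke wemyy sapu
Hunk 3: at line 5 remove [pehz,witwe,oeke] add [lcrg,qizb,tidg] -> 10 lines: unv ugts nqo nppxb yqsfr lcrg qizb tidg wemyy sapu
Hunk 4: at line 1 remove [nqo,nppxb,yqsfr] add [cxprl,ztvqo,nwacx] -> 10 lines: unv ugts cxprl ztvqo nwacx lcrg qizb tidg wemyy sapu
Hunk 5: at line 4 remove [lcrg,qizb] add [ibps,xud] -> 10 lines: unv ugts cxprl ztvqo nwacx ibps xud tidg wemyy sapu
Final line count: 10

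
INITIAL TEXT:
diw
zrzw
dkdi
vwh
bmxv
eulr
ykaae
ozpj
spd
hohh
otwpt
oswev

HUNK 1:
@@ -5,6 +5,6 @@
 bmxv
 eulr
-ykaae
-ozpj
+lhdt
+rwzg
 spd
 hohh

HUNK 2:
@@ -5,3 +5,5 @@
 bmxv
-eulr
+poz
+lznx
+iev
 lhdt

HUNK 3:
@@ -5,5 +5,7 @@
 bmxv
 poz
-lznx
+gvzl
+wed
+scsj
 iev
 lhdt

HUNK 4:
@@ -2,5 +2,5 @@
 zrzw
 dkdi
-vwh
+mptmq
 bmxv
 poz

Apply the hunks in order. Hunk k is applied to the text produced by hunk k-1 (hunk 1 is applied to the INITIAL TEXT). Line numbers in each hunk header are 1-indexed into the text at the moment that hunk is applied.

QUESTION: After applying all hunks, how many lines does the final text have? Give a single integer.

Hunk 1: at line 5 remove [ykaae,ozpj] add [lhdt,rwzg] -> 12 lines: diw zrzw dkdi vwh bmxv eulr lhdt rwzg spd hohh otwpt oswev
Hunk 2: at line 5 remove [eulr] add [poz,lznx,iev] -> 14 lines: diw zrzw dkdi vwh bmxv poz lznx iev lhdt rwzg spd hohh otwpt oswev
Hunk 3: at line 5 remove [lznx] add [gvzl,wed,scsj] -> 16 lines: diw zrzw dkdi vwh bmxv poz gvzl wed scsj iev lhdt rwzg spd hohh otwpt oswev
Hunk 4: at line 2 remove [vwh] add [mptmq] -> 16 lines: diw zrzw dkdi mptmq bmxv poz gvzl wed scsj iev lhdt rwzg spd hohh otwpt oswev
Final line count: 16

Answer: 16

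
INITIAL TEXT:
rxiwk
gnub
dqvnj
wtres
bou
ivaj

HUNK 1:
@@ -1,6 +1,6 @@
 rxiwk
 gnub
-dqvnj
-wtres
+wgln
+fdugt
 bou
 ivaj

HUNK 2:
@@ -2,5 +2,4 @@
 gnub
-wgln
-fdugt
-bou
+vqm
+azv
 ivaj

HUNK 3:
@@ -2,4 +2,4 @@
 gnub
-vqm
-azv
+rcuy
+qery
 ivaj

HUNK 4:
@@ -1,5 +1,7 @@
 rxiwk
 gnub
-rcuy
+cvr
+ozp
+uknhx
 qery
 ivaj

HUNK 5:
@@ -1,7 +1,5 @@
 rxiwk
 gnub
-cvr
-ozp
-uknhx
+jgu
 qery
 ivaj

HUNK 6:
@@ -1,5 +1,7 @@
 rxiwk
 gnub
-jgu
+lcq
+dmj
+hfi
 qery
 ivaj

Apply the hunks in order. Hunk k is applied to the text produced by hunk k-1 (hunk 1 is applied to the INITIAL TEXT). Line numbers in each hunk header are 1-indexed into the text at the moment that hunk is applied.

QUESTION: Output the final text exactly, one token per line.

Answer: rxiwk
gnub
lcq
dmj
hfi
qery
ivaj

Derivation:
Hunk 1: at line 1 remove [dqvnj,wtres] add [wgln,fdugt] -> 6 lines: rxiwk gnub wgln fdugt bou ivaj
Hunk 2: at line 2 remove [wgln,fdugt,bou] add [vqm,azv] -> 5 lines: rxiwk gnub vqm azv ivaj
Hunk 3: at line 2 remove [vqm,azv] add [rcuy,qery] -> 5 lines: rxiwk gnub rcuy qery ivaj
Hunk 4: at line 1 remove [rcuy] add [cvr,ozp,uknhx] -> 7 lines: rxiwk gnub cvr ozp uknhx qery ivaj
Hunk 5: at line 1 remove [cvr,ozp,uknhx] add [jgu] -> 5 lines: rxiwk gnub jgu qery ivaj
Hunk 6: at line 1 remove [jgu] add [lcq,dmj,hfi] -> 7 lines: rxiwk gnub lcq dmj hfi qery ivaj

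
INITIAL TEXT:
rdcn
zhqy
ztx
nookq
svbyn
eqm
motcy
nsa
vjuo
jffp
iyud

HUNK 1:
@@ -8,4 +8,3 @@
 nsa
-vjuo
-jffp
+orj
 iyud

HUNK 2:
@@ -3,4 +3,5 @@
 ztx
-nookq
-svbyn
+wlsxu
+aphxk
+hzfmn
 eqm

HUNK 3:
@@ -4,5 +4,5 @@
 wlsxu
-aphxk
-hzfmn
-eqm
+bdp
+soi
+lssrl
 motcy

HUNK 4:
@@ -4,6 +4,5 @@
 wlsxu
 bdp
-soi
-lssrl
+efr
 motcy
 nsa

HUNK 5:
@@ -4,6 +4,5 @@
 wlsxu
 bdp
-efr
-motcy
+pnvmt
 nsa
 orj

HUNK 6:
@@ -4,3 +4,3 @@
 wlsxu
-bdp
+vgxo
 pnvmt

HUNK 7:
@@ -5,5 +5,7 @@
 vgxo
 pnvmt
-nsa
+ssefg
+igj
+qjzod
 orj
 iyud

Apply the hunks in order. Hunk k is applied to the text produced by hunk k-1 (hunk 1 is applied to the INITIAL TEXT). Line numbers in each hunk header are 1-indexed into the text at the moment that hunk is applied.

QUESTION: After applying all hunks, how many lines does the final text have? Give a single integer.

Hunk 1: at line 8 remove [vjuo,jffp] add [orj] -> 10 lines: rdcn zhqy ztx nookq svbyn eqm motcy nsa orj iyud
Hunk 2: at line 3 remove [nookq,svbyn] add [wlsxu,aphxk,hzfmn] -> 11 lines: rdcn zhqy ztx wlsxu aphxk hzfmn eqm motcy nsa orj iyud
Hunk 3: at line 4 remove [aphxk,hzfmn,eqm] add [bdp,soi,lssrl] -> 11 lines: rdcn zhqy ztx wlsxu bdp soi lssrl motcy nsa orj iyud
Hunk 4: at line 4 remove [soi,lssrl] add [efr] -> 10 lines: rdcn zhqy ztx wlsxu bdp efr motcy nsa orj iyud
Hunk 5: at line 4 remove [efr,motcy] add [pnvmt] -> 9 lines: rdcn zhqy ztx wlsxu bdp pnvmt nsa orj iyud
Hunk 6: at line 4 remove [bdp] add [vgxo] -> 9 lines: rdcn zhqy ztx wlsxu vgxo pnvmt nsa orj iyud
Hunk 7: at line 5 remove [nsa] add [ssefg,igj,qjzod] -> 11 lines: rdcn zhqy ztx wlsxu vgxo pnvmt ssefg igj qjzod orj iyud
Final line count: 11

Answer: 11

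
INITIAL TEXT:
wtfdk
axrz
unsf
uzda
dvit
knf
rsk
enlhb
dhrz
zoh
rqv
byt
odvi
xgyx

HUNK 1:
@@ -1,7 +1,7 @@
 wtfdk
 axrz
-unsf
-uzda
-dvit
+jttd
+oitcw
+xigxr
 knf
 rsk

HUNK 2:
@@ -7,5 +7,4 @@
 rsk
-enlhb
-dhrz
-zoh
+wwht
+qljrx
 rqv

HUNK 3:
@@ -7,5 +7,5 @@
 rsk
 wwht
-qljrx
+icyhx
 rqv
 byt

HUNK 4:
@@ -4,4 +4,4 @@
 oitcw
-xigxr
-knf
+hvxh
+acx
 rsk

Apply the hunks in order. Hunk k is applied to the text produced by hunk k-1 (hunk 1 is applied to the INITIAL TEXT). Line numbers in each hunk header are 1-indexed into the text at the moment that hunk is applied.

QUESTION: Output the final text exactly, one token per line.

Hunk 1: at line 1 remove [unsf,uzda,dvit] add [jttd,oitcw,xigxr] -> 14 lines: wtfdk axrz jttd oitcw xigxr knf rsk enlhb dhrz zoh rqv byt odvi xgyx
Hunk 2: at line 7 remove [enlhb,dhrz,zoh] add [wwht,qljrx] -> 13 lines: wtfdk axrz jttd oitcw xigxr knf rsk wwht qljrx rqv byt odvi xgyx
Hunk 3: at line 7 remove [qljrx] add [icyhx] -> 13 lines: wtfdk axrz jttd oitcw xigxr knf rsk wwht icyhx rqv byt odvi xgyx
Hunk 4: at line 4 remove [xigxr,knf] add [hvxh,acx] -> 13 lines: wtfdk axrz jttd oitcw hvxh acx rsk wwht icyhx rqv byt odvi xgyx

Answer: wtfdk
axrz
jttd
oitcw
hvxh
acx
rsk
wwht
icyhx
rqv
byt
odvi
xgyx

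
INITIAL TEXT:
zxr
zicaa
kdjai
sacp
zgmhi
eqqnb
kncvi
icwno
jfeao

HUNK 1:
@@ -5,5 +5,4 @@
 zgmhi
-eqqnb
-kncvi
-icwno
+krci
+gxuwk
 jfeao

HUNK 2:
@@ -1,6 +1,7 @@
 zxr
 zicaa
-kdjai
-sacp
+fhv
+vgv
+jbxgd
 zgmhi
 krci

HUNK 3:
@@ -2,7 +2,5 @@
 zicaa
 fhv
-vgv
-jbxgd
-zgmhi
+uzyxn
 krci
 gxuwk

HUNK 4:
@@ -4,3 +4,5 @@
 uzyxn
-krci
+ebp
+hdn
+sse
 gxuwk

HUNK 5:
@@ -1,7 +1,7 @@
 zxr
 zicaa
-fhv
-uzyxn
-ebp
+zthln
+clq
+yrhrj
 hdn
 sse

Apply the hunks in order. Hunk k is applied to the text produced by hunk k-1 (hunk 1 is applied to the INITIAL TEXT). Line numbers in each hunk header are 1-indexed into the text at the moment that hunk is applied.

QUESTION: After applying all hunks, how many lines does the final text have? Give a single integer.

Answer: 9

Derivation:
Hunk 1: at line 5 remove [eqqnb,kncvi,icwno] add [krci,gxuwk] -> 8 lines: zxr zicaa kdjai sacp zgmhi krci gxuwk jfeao
Hunk 2: at line 1 remove [kdjai,sacp] add [fhv,vgv,jbxgd] -> 9 lines: zxr zicaa fhv vgv jbxgd zgmhi krci gxuwk jfeao
Hunk 3: at line 2 remove [vgv,jbxgd,zgmhi] add [uzyxn] -> 7 lines: zxr zicaa fhv uzyxn krci gxuwk jfeao
Hunk 4: at line 4 remove [krci] add [ebp,hdn,sse] -> 9 lines: zxr zicaa fhv uzyxn ebp hdn sse gxuwk jfeao
Hunk 5: at line 1 remove [fhv,uzyxn,ebp] add [zthln,clq,yrhrj] -> 9 lines: zxr zicaa zthln clq yrhrj hdn sse gxuwk jfeao
Final line count: 9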